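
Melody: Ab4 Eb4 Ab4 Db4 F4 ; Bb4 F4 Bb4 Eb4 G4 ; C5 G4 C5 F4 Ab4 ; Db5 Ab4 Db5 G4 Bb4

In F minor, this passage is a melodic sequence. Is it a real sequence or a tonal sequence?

tonal

Every note is diatonic to F minor.
Cell 1 has +4 semitones from note 4 to 5, but cell 3 has +3 — the interval quality changes while the contour stays the same, which is the hallmark of a tonal sequence.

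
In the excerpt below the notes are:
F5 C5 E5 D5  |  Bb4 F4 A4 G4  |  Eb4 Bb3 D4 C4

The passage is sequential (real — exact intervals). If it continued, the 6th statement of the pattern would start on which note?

Gb2

The 4-note cells begin on F5, Bb4, Eb4 — each down a 5th from the last.
Continuing: Ab3 → Db3 → Gb2. Statement 6 starts on Gb2.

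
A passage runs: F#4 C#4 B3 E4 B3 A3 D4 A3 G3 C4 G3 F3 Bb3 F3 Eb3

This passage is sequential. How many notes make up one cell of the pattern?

Try groups of 3 (5 cells in 15 notes):
F#4 C#4 B3 | E4 B3 A3 | D4 A3 G3 | C4 G3 F3 | Bb3 F3 Eb3
That's a consistent down a 2nd shift per cell, and no other grouping gives one.

3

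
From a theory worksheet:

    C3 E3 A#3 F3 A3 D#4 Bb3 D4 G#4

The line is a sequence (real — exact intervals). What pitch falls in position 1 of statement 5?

With 3-note cells, note 1 of each statement runs C3, F3, Bb3.
Extending up a 4th: Eb4 → Ab4.

Ab4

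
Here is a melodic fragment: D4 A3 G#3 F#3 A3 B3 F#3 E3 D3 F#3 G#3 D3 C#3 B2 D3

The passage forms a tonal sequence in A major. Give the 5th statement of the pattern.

C#3 G#2 F#2 E2 G#2

Taking 5-note groups, the heads are D4, B3, G#3: the pattern moves down a 3rd.
Continuing the starts: E3 → C#3.
From C#3 the diatonic shape gives C#3 G#2 F#2 E2 G#2.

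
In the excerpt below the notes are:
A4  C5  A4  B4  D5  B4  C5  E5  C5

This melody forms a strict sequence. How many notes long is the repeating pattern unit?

3

9 notes total. Splitting into 3 groups of 3:
A4 C5 A4 | B4 D5 B4 | C5 E5 C5
Each cell is the previous one up a 2nd — so the unit is 3 notes.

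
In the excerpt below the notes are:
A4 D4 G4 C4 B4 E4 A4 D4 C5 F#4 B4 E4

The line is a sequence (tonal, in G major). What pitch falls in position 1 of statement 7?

G5

Grouping in 4s, the 1st note of each cell is A4, B4, C5.
Carrying that up a 2nd forward: D5 → E5 → F#5 → G5.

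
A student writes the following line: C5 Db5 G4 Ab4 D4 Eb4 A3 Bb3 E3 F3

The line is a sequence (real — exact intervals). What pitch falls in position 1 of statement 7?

F#2

The unit is 2 notes. Position-1 pitches of the 5 shown cells: C5, G4, D4, A3, E3.
Extending down a 4th: B2 → F#2.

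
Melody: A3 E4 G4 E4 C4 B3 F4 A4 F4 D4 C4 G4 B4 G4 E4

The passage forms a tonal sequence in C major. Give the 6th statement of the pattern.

F4 C5 E5 C5 A4

Unit = 5 notes; the statements start on A3, B3, C4, moving up a 2nd each time.
Extending up a 2nd: D4 → E4 → F4.
So cell 6 is F4 C5 E5 C5 A4.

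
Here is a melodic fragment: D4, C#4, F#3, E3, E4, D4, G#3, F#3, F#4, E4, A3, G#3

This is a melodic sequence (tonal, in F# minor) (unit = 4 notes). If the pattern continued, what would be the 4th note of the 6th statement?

The unit is 4 notes. Position-4 pitches of the 3 shown cells: E3, F#3, G#3.
Each moves up a 2nd. Continuing: A3 → B3 → C#4.

C#4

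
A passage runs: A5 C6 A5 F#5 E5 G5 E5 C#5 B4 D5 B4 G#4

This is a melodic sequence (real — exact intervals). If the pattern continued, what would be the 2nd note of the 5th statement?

Grouping in 4s, the 2nd note of each cell is C6, G5, D5.
Extending down a 4th: A4 → E4.

E4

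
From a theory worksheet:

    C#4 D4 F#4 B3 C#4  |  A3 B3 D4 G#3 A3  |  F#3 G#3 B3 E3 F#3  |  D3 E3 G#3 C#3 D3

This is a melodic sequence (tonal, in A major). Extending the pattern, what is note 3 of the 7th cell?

The unit is 5 notes. Position-3 pitches of the 4 shown cells: F#4, D4, B3, G#3.
Each moves down a 3rd. Continuing: E3 → C#3 → A2.

A2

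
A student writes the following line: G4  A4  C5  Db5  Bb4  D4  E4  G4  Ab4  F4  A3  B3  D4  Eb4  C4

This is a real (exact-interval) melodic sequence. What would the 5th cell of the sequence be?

Taking 5-note groups, the heads are G4, D4, A3: the pattern moves down a 4th.
Carrying on: E3 → B2.
Statement 5 starts on B2 and keeps the same exact contour: B2 C#3 E3 F3 D3.

B2 C#3 E3 F3 D3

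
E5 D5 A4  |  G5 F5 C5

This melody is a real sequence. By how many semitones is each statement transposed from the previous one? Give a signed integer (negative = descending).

Unit = 3 notes; the statements start on E5, G5, moving up a 3rd each time.
E5 to G5 spans +3 semitones.

3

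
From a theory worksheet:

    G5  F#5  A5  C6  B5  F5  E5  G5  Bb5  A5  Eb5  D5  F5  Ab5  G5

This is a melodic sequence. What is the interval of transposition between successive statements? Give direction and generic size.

Taking 5-note groups, the heads are G5, F5, Eb5: the pattern moves down a 2nd.
G5 to F5 is down a 2nd.

down a 2nd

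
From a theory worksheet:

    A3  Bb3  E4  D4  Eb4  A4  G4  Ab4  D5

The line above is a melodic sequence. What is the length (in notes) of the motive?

Try groups of 3 (3 cells in 9 notes):
A3 Bb3 E4 | D4 Eb4 A4 | G4 Ab4 D5
Every group is a transposition up a 4th of the one before; no shorter unit works.

3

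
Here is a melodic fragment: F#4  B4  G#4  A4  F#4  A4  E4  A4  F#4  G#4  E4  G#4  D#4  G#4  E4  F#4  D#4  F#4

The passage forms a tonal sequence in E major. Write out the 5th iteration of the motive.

Unit = 6 notes; the statements start on F#4, E4, D#4, moving down a 2nd each time.
Continuing the starts: C#4 → B3.
From B3 the diatonic shape gives B3 E4 C#4 D#4 B3 D#4.

B3 E4 C#4 D#4 B3 D#4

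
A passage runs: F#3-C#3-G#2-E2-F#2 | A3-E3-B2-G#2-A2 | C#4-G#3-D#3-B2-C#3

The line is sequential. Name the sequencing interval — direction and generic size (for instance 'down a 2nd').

With a 5-note motive the entries are F#3, A3, C#4, each up a 3rd from the previous.
F#3 to A3 is up a 3rd.

up a 3rd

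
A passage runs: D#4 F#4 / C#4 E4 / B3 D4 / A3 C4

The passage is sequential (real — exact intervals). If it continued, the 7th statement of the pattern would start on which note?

Eb3

With a 2-note motive the entries are D#4, C#4, B3, A3, each down a 2nd from the previous.
Extending the heads down a 2nd: G3 → F3 → Eb3.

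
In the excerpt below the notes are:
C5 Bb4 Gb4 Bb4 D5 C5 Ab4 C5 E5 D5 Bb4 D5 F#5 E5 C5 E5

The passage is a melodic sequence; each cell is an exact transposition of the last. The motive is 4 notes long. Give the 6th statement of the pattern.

A#5 G#5 E5 G#5

With a 4-note motive the entries are C5, D5, E5, F#5, each up a 2nd from the previous.
Continuing the starts: G#5 → A#5.
From A#5 the exact shape gives A#5 G#5 E5 G#5.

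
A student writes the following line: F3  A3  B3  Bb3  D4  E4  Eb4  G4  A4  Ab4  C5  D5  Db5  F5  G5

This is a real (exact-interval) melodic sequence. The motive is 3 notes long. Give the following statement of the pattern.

Gb5 Bb5 C6

The 3-note cells begin on F3, Bb3, Eb4, Ab4, Db5 — each up a 4th from the last.
Statement 6 starts on Gb5 and keeps the same exact contour: Gb5 Bb5 C6.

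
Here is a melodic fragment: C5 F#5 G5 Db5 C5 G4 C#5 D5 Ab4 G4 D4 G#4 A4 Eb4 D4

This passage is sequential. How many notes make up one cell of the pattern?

There are 15 notes; a 5-note unit gives 3 cells:
C5 F#5 G5 Db5 C5 | G4 C#5 D5 Ab4 G4 | D4 G#4 A4 Eb4 D4
Each cell is the previous one down a 4th — so the unit is 5 notes.

5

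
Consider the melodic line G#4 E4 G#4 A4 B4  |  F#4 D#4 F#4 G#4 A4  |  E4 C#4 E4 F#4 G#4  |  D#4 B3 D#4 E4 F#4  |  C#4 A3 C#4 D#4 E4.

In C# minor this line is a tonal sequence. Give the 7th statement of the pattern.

With a 5-note motive the entries are G#4, F#4, E4, D#4, C#4, each down a 2nd from the previous.
Carrying on: B3 → A3.
So cell 7 is A3 F#3 A3 B3 C#4.

A3 F#3 A3 B3 C#4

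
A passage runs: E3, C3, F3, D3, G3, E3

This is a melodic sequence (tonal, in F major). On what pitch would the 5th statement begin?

With a 2-note motive the entries are E3, F3, G3, each up a 2nd from the previous.
Extending the heads up a 2nd: A3 → Bb3.

Bb3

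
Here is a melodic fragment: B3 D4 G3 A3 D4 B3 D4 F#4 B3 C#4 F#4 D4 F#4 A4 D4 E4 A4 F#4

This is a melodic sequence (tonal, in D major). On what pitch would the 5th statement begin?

The 6-note cells begin on B3, D4, F#4 — each up a 3rd from the last.
Continuing: A4 → C#5. Statement 5 starts on C#5.

C#5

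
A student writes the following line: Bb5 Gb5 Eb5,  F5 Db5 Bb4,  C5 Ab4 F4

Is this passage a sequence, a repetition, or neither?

sequence

Each 3-note cell is the previous one transposed down a 4th.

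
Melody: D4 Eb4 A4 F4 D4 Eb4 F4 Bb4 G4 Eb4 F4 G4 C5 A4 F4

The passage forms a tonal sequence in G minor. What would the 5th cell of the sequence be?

The 5-note cells begin on D4, Eb4, F4 — each up a 2nd from the last.
Extending up a 2nd: G4 → A4.
Statement 5 starts on A4 and keeps the same diatonic contour: A4 Bb4 Eb5 C5 A4.

A4 Bb4 Eb5 C5 A4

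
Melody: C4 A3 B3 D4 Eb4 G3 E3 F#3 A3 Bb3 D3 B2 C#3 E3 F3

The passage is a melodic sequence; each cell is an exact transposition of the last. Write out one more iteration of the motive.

The 5-note cells begin on C4, G3, D3 — each down a 4th from the last.
So cell 4 is A2 F#2 G#2 B2 C3.

A2 F#2 G#2 B2 C3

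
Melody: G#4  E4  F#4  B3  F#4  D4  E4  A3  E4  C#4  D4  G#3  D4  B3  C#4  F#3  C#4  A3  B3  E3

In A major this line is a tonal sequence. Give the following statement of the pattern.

The 4-note cells begin on G#4, F#4, E4, D4, C#4 — each down a 2nd from the last.
So cell 6 is B3 G#3 A3 D3.

B3 G#3 A3 D3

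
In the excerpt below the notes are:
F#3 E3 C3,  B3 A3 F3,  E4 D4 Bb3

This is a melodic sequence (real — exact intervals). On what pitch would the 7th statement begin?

Taking 3-note groups, the heads are F#3, B3, E4: the pattern moves up a 4th.
Continuing: A4 → D5 → G5 → C6. Statement 7 starts on C6.

C6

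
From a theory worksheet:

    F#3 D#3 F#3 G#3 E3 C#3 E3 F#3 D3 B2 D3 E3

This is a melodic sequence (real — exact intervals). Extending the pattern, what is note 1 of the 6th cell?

Ab2

The unit is 4 notes. Position-1 pitches of the 3 shown cells: F#3, E3, D3.
Carrying that down a 2nd forward: C3 → Bb2 → Ab2.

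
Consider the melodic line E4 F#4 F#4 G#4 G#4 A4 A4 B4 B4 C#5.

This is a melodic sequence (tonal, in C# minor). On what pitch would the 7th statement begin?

With a 2-note motive the entries are E4, F#4, G#4, A4, B4, each up a 2nd from the previous.
Continuing: C#5 → D#5. Statement 7 starts on D#5.

D#5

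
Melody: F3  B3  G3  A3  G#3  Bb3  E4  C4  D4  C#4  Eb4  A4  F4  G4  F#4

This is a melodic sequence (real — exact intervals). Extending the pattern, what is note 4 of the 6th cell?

Bb5

The unit is 5 notes. Position-4 pitches of the 3 shown cells: A3, D4, G4.
Each moves up a 4th. Continuing: C5 → F5 → Bb5.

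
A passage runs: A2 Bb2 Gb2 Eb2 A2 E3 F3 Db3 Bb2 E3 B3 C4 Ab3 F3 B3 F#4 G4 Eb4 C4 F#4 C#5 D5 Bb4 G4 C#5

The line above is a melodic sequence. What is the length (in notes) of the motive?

Try groups of 5 (5 cells in 25 notes):
A2 Bb2 Gb2 Eb2 A2 | E3 F3 Db3 Bb2 E3 | B3 C4 Ab3 F3 B3 | F#4 G4 Eb4 C4 F#4 | C#5 D5 Bb4 G4 C#5
That's a consistent up a 5th shift per cell, and no other grouping gives one.

5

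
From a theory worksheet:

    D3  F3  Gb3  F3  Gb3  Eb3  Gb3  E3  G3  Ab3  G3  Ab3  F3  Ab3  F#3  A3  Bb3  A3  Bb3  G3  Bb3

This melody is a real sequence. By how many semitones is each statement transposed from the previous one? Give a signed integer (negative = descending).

2

The 7-note cells begin on D3, E3, F#3 — each up a 2nd from the last.
D3 to E3 spans +2 semitones.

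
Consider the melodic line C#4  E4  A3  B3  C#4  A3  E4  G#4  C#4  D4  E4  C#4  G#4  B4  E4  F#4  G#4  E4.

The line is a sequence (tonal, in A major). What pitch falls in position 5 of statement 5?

D5

The unit is 6 notes. Position-5 pitches of the 3 shown cells: C#4, E4, G#4.
Carrying that up a 3rd forward: B4 → D5.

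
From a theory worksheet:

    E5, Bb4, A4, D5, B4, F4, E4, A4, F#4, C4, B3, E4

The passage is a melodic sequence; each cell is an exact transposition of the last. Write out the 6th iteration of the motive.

D#3 A2 G#2 C#3

Taking 4-note groups, the heads are E5, B4, F#4: the pattern moves down a 4th.
Continuing the starts: C#4 → G#3 → D#3.
From D#3 the exact shape gives D#3 A2 G#2 C#3.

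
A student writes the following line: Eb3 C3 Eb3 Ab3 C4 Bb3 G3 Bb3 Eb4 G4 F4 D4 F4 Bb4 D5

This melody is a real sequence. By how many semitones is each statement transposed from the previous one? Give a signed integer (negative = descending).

7

The 5-note cells begin on Eb3, Bb3, F4 — each up a 5th from the last.
Eb3→Bb3 is 58 − 51 = 7 semitones.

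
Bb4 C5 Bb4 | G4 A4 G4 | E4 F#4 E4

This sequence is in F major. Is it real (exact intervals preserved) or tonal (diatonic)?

Each cell has the same semitone pattern (2, -2) — intervals are preserved exactly.
And F#4 lies outside F major, so the sequence is real rather than tonal.

real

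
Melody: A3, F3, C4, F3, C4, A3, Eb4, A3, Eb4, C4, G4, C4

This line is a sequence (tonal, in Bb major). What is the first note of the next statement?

The 4-note cells begin on A3, C4, Eb4 — each up a 3rd from the last.
One more step up a 3rd gives G4.

G4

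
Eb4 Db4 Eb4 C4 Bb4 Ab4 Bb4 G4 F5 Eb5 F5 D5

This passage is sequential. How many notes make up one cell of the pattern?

4

There are 12 notes; a 4-note unit gives 3 cells:
Eb4 Db4 Eb4 C4 | Bb4 Ab4 Bb4 G4 | F5 Eb5 F5 D5
That's a consistent up a 5th shift per cell, and no other grouping gives one.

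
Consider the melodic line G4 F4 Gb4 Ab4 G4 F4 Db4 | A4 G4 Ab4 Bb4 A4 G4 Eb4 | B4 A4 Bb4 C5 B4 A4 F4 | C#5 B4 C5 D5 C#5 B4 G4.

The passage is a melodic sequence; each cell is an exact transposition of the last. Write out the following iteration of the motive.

Unit = 7 notes; the statements start on G4, A4, B4, C#5, moving up a 2nd each time.
So cell 5 is D#5 C#5 D5 E5 D#5 C#5 A4.

D#5 C#5 D5 E5 D#5 C#5 A4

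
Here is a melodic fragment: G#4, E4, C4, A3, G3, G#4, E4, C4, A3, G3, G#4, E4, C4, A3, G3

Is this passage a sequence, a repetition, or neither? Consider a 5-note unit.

Each 5-note cell is identical (G#4 E4 C4 A3 G3), restated at the same pitch.

repetition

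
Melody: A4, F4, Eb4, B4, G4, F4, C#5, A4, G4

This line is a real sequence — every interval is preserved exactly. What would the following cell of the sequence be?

Unit = 3 notes; the statements start on A4, B4, C#5, moving up a 2nd each time.
From D#5 the exact shape gives D#5 B4 A4.

D#5 B4 A4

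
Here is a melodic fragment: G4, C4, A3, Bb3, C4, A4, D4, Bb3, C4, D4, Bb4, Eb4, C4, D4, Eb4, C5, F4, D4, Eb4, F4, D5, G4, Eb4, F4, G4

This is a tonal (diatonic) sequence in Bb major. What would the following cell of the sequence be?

Eb5 A4 F4 G4 A4

Taking 5-note groups, the heads are G4, A4, Bb4, C5, D5: the pattern moves up a 2nd.
Statement 6 starts on Eb5 and keeps the same diatonic contour: Eb5 A4 F4 G4 A4.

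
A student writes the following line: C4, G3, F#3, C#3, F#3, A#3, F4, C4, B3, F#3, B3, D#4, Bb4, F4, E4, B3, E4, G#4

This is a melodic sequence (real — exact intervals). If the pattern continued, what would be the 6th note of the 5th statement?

With 6-note cells, note 6 of each statement runs A#3, D#4, G#4.
Each moves up a 4th. Continuing: C#5 → F#5.

F#5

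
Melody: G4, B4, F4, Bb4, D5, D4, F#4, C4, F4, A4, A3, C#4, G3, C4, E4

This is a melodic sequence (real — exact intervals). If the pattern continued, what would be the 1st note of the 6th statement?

With 5-note cells, note 1 of each statement runs G4, D4, A3.
Extending down a 4th: E3 → B2 → F#2.

F#2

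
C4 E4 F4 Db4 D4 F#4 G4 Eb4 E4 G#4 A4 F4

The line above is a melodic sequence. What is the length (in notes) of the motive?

12 notes total. Splitting into 3 groups of 4:
C4 E4 F4 Db4 | D4 F#4 G4 Eb4 | E4 G#4 A4 F4
That's a consistent up a 2nd shift per cell, and no other grouping gives one.

4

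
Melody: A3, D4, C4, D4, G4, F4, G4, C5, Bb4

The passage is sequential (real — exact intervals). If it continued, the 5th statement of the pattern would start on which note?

F5

With a 3-note motive the entries are A3, D4, G4, each up a 4th from the previous.
Continuing: C5 → F5. Statement 5 starts on F5.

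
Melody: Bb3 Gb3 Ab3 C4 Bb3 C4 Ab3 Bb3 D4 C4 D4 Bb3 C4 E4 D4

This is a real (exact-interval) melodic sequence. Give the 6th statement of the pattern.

G#4 E4 F#4 A#4 G#4

With a 5-note motive the entries are Bb3, C4, D4, each up a 2nd from the previous.
Continuing the starts: E4 → F#4 → G#4.
Statement 6 starts on G#4 and keeps the same exact contour: G#4 E4 F#4 A#4 G#4.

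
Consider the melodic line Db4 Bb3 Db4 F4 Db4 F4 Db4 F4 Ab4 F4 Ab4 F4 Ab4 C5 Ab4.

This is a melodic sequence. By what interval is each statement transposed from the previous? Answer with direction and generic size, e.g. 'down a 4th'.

up a 3rd

Taking 5-note groups, the heads are Db4, F4, Ab4: the pattern moves up a 3rd.
From Db4 to F4: up a 3rd.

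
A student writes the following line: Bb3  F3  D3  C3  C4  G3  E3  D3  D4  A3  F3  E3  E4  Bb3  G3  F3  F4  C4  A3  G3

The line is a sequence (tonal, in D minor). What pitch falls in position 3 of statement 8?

D4

With 4-note cells, note 3 of each statement runs D3, E3, F3, G3, A3.
Carrying that up a 2nd forward: Bb3 → C4 → D4.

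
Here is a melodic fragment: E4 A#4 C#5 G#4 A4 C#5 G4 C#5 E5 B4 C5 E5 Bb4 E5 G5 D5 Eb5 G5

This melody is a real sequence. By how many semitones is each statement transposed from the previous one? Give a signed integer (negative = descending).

The 6-note cells begin on E4, G4, Bb4 — each up a 3rd from the last.
Counting half-steps from E4 to G4: 3.

3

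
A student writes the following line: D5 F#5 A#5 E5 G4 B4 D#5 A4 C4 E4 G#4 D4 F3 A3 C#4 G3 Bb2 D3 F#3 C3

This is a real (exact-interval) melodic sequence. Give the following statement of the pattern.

Taking 4-note groups, the heads are D5, G4, C4, F3, Bb2: the pattern moves down a 5th.
Statement 6 starts on Eb2 and keeps the same exact contour: Eb2 G2 B2 F2.

Eb2 G2 B2 F2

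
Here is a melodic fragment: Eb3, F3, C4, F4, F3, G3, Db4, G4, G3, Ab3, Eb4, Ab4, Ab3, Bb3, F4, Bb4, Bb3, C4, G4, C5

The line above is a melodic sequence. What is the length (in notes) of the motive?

20 notes total. Splitting into 5 groups of 4:
Eb3 F3 C4 F4 | F3 G3 Db4 G4 | G3 Ab3 Eb4 Ab4 | Ab3 Bb3 F4 Bb4 | Bb3 C4 G4 C5
Every group is a transposition up a 2nd of the one before; no shorter unit works.

4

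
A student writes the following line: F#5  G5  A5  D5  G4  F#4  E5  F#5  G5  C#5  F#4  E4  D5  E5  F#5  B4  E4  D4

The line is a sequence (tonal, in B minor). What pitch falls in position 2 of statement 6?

With 6-note cells, note 2 of each statement runs G5, F#5, E5.
Carrying that down a 2nd forward: D5 → C#5 → B4.

B4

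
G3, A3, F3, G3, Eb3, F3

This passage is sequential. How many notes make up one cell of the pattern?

Try groups of 2 (3 cells in 6 notes):
G3 A3 | F3 G3 | Eb3 F3
Every group is a transposition down a 2nd of the one before; no shorter unit works.

2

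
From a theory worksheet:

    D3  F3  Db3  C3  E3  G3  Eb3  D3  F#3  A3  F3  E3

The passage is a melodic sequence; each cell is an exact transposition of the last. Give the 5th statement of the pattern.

A#3 C#4 A3 G#3

Unit = 4 notes; the statements start on D3, E3, F#3, moving up a 2nd each time.
Extending up a 2nd: G#3 → A#3.
So cell 5 is A#3 C#4 A3 G#3.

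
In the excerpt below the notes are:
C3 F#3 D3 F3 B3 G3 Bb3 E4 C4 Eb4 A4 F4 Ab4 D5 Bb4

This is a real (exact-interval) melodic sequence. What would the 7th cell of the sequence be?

Unit = 3 notes; the statements start on C3, F3, Bb3, Eb4, Ab4, moving up a 4th each time.
Continuing the starts: Db5 → Gb5.
Statement 7 starts on Gb5 and keeps the same exact contour: Gb5 C6 Ab5.

Gb5 C6 Ab5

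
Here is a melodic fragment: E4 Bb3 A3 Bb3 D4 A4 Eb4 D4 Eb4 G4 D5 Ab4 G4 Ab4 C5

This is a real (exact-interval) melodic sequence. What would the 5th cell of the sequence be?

C6 Gb5 F5 Gb5 Bb5

Unit = 5 notes; the statements start on E4, A4, D5, moving up a 4th each time.
Continuing the starts: G5 → C6.
From C6 the exact shape gives C6 Gb5 F5 Gb5 Bb5.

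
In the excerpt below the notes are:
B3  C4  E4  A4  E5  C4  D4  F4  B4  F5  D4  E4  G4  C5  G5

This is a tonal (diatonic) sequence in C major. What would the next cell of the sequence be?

E4 F4 A4 D5 A5

Unit = 5 notes; the statements start on B3, C4, D4, moving up a 2nd each time.
Statement 4 starts on E4 and keeps the same diatonic contour: E4 F4 A4 D5 A5.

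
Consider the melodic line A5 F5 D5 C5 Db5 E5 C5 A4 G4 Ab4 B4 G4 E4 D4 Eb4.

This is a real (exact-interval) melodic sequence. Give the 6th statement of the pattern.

G#3 E3 C#3 B2 C3

Unit = 5 notes; the statements start on A5, E5, B4, moving down a 4th each time.
Extending down a 4th: F#4 → C#4 → G#3.
Statement 6 starts on G#3 and keeps the same exact contour: G#3 E3 C#3 B2 C3.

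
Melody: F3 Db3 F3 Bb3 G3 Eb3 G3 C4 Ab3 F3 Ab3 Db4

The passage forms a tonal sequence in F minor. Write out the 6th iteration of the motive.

Db4 Bb3 Db4 G4

Taking 4-note groups, the heads are F3, G3, Ab3: the pattern moves up a 2nd.
Carrying on: Bb3 → C4 → Db4.
From Db4 the diatonic shape gives Db4 Bb3 Db4 G4.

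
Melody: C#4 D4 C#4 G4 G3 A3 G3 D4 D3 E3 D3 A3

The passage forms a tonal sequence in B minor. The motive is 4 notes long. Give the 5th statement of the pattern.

E2 F#2 E2 B2

Unit = 4 notes; the statements start on C#4, G3, D3, moving down a 4th each time.
Continuing the starts: A2 → E2.
So cell 5 is E2 F#2 E2 B2.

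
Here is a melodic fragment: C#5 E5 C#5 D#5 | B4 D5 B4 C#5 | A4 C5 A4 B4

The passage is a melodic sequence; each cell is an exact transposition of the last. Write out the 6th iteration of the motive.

With a 4-note motive the entries are C#5, B4, A4, each down a 2nd from the previous.
Carrying on: G4 → F4 → Eb4.
Statement 6 starts on Eb4 and keeps the same exact contour: Eb4 Gb4 Eb4 F4.

Eb4 Gb4 Eb4 F4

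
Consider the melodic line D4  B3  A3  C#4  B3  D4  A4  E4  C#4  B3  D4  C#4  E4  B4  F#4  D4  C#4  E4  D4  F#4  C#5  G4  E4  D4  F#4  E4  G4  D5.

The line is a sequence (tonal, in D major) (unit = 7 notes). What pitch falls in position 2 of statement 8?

The unit is 7 notes. Position-2 pitches of the 4 shown cells: B3, C#4, D4, E4.
Extending up a 2nd: F#4 → G4 → A4 → B4.

B4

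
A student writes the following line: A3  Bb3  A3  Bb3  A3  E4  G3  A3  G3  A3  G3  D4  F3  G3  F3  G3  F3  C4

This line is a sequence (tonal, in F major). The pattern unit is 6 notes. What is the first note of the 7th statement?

The 6-note cells begin on A3, G3, F3 — each down a 2nd from the last.
Extending the heads down a 2nd: E3 → D3 → C3 → Bb2.

Bb2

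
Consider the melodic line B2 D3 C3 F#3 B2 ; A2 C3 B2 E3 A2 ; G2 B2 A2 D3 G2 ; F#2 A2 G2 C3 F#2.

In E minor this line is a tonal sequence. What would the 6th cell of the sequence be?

D2 F#2 E2 A2 D2

The 5-note cells begin on B2, A2, G2, F#2 — each down a 2nd from the last.
Extending down a 2nd: E2 → D2.
So cell 6 is D2 F#2 E2 A2 D2.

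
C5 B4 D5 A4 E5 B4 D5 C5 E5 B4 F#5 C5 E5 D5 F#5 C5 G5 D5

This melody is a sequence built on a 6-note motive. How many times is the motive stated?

18 notes in groups of 6 gives 18/6 = 3 statements.
Starts: C5, D5, E5 — each up a 2nd.

3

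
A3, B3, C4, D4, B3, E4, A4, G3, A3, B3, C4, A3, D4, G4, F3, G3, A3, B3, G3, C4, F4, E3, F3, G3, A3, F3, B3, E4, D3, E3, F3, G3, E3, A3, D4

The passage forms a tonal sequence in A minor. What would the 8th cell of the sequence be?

A2 B2 C3 D3 B2 E3 A3

With a 7-note motive the entries are A3, G3, F3, E3, D3, each down a 2nd from the previous.
Carrying on: C3 → B2 → A2.
So cell 8 is A2 B2 C3 D3 B2 E3 A3.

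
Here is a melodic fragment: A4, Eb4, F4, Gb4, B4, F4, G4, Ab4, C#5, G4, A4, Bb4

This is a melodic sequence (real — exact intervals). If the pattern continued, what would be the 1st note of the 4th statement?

D#5

With 4-note cells, note 1 of each statement runs A4, B4, C#5.
One more up a 2nd gives D#5.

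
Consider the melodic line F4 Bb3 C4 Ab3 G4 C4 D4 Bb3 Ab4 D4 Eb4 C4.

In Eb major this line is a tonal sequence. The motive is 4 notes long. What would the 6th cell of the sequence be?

D5 G4 Ab4 F4

Unit = 4 notes; the statements start on F4, G4, Ab4, moving up a 2nd each time.
Carrying on: Bb4 → C5 → D5.
So cell 6 is D5 G4 Ab4 F4.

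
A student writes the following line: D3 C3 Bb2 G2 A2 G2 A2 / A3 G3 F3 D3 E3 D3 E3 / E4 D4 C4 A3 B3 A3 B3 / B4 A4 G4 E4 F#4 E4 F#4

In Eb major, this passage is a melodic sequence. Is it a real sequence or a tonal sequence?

real

Each cell has the same semitone pattern (-2, -2, -3, 2, -2, 2) — intervals are preserved exactly.
And A2 lies outside Eb major, so the sequence is real rather than tonal.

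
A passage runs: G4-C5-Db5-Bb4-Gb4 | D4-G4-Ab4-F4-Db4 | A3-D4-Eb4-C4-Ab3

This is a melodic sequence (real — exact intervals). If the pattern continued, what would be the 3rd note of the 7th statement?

With 5-note cells, note 3 of each statement runs Db5, Ab4, Eb4.
Extending down a 4th: Bb3 → F3 → C3 → G2.

G2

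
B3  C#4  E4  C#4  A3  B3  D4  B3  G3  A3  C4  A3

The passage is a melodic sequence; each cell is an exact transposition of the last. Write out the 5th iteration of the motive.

Taking 4-note groups, the heads are B3, A3, G3: the pattern moves down a 2nd.
Extending down a 2nd: F3 → Eb3.
From Eb3 the exact shape gives Eb3 F3 Ab3 F3.

Eb3 F3 Ab3 F3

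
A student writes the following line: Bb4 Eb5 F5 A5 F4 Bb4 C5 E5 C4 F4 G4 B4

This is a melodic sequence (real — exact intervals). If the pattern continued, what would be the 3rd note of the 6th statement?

The unit is 4 notes. Position-3 pitches of the 3 shown cells: F5, C5, G4.
Carrying that down a 4th forward: D4 → A3 → E3.

E3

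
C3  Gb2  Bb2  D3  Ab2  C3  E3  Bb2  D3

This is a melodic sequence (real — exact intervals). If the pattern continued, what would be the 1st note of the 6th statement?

With 3-note cells, note 1 of each statement runs C3, D3, E3.
Extending up a 2nd: F#3 → G#3 → A#3.

A#3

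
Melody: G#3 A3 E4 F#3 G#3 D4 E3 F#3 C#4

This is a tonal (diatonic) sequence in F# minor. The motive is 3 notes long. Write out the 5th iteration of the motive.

Taking 3-note groups, the heads are G#3, F#3, E3: the pattern moves down a 2nd.
Carrying on: D3 → C#3.
Statement 5 starts on C#3 and keeps the same diatonic contour: C#3 D3 A3.

C#3 D3 A3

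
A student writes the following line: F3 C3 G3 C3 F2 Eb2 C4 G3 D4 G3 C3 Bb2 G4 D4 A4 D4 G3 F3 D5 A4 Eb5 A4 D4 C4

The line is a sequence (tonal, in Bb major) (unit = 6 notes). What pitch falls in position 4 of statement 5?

Grouping in 6s, the 4th note of each cell is C3, G3, D4, A4.
One more up a 5th gives Eb5.

Eb5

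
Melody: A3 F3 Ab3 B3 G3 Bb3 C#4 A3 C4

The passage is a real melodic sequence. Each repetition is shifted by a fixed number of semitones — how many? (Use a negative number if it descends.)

Taking 3-note groups, the heads are A3, B3, C#4: the pattern moves up a 2nd.
A3→B3 is 59 − 57 = 2 semitones.

2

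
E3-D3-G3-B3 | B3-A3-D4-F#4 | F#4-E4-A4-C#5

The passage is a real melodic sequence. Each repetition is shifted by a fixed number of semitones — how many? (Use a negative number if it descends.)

7

Taking 4-note groups, the heads are E3, B3, F#4: the pattern moves up a 5th.
Counting half-steps from E3 to B3: 7.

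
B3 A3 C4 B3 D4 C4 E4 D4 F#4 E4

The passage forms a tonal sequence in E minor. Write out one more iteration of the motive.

With a 2-note motive the entries are B3, C4, D4, E4, F#4, each up a 2nd from the previous.
So cell 6 is G4 F#4.

G4 F#4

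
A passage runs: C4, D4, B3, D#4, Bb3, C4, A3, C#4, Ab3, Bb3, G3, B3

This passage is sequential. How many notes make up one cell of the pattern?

Try groups of 4 (3 cells in 12 notes):
C4 D4 B3 D#4 | Bb3 C4 A3 C#4 | Ab3 Bb3 G3 B3
Each cell is the previous one down a 2nd — so the unit is 4 notes.

4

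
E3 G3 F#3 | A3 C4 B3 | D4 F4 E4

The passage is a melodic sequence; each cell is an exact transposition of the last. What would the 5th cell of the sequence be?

Unit = 3 notes; the statements start on E3, A3, D4, moving up a 4th each time.
Carrying on: G4 → C5.
From C5 the exact shape gives C5 Eb5 D5.

C5 Eb5 D5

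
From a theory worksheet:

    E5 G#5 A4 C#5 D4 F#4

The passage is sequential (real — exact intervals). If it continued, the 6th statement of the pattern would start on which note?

F2

Unit = 2 notes; the statements start on E5, A4, D4, moving down a 5th each time.
Continuing: G3 → C3 → F2. Statement 6 starts on F2.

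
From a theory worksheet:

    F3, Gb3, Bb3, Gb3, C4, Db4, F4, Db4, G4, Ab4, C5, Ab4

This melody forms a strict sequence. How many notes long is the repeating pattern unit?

Try groups of 4 (3 cells in 12 notes):
F3 Gb3 Bb3 Gb3 | C4 Db4 F4 Db4 | G4 Ab4 C5 Ab4
That's a consistent up a 5th shift per cell, and no other grouping gives one.

4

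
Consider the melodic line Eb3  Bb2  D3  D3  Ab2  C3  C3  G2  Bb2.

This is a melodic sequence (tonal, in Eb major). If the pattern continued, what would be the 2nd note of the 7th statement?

C2

With 3-note cells, note 2 of each statement runs Bb2, Ab2, G2.
Each moves down a 2nd. Continuing: F2 → Eb2 → D2 → C2.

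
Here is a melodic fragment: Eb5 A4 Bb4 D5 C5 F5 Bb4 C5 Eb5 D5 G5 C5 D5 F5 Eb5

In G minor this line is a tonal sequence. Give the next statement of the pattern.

A5 D5 Eb5 G5 F5

Unit = 5 notes; the statements start on Eb5, F5, G5, moving up a 2nd each time.
From A5 the diatonic shape gives A5 D5 Eb5 G5 F5.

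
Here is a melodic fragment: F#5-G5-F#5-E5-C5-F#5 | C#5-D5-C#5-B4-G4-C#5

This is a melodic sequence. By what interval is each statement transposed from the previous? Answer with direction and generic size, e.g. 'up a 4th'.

Taking 6-note groups, the heads are F#5, C#5: the pattern moves down a 4th.
F#5 to C#5 is down a 4th.

down a 4th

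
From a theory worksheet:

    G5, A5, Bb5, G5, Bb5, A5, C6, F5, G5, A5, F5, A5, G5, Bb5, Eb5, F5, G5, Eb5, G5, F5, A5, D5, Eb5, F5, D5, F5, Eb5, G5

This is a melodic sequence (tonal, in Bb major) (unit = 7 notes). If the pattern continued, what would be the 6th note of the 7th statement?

Bb4

Grouping in 7s, the 6th note of each cell is A5, G5, F5, Eb5.
Each moves down a 2nd. Continuing: D5 → C5 → Bb4.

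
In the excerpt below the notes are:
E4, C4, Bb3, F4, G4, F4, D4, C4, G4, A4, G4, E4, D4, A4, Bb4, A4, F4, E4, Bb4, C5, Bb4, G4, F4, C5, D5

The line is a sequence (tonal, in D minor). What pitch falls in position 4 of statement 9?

Grouping in 5s, the 4th note of each cell is F4, G4, A4, Bb4, C5.
Each moves up a 2nd. Continuing: D5 → E5 → F5 → G5.

G5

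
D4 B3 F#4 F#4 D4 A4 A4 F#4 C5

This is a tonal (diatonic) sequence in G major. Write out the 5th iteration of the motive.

E5 C5 G5

With a 3-note motive the entries are D4, F#4, A4, each up a 3rd from the previous.
Carrying on: C5 → E5.
Statement 5 starts on E5 and keeps the same diatonic contour: E5 C5 G5.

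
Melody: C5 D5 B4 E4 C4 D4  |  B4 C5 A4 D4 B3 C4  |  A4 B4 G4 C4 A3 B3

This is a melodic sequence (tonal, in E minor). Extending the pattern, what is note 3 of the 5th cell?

E4

Grouping in 6s, the 3rd note of each cell is B4, A4, G4.
Extending down a 2nd: F#4 → E4.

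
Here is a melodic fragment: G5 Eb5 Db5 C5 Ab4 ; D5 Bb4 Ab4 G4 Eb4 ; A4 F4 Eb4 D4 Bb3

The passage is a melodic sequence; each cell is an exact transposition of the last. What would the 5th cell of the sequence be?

Taking 5-note groups, the heads are G5, D5, A4: the pattern moves down a 4th.
Continuing the starts: E4 → B3.
From B3 the exact shape gives B3 G3 F3 E3 C3.

B3 G3 F3 E3 C3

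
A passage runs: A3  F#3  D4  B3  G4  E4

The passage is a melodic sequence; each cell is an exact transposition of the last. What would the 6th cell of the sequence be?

With a 2-note motive the entries are A3, D4, G4, each up a 4th from the previous.
Carrying on: C5 → F5 → Bb5.
Statement 6 starts on Bb5 and keeps the same exact contour: Bb5 G5.

Bb5 G5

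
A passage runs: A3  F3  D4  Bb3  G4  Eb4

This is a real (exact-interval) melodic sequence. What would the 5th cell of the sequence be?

F5 Db5

With a 2-note motive the entries are A3, D4, G4, each up a 4th from the previous.
Extending up a 4th: C5 → F5.
Statement 5 starts on F5 and keeps the same exact contour: F5 Db5.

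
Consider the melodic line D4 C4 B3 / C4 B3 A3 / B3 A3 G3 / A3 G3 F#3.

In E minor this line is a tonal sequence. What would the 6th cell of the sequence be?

F#3 E3 D3

Taking 3-note groups, the heads are D4, C4, B3, A3: the pattern moves down a 2nd.
Continuing the starts: G3 → F#3.
From F#3 the diatonic shape gives F#3 E3 D3.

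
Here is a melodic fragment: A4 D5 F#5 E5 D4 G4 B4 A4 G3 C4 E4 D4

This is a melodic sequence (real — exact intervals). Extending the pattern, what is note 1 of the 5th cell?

F2

With 4-note cells, note 1 of each statement runs A4, D4, G3.
Each moves down a 5th. Continuing: C3 → F2.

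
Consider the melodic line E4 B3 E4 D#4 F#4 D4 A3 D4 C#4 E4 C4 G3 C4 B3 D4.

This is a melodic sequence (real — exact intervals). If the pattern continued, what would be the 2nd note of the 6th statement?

Grouping in 5s, the 2nd note of each cell is B3, A3, G3.
Carrying that down a 2nd forward: F3 → Eb3 → Db3.

Db3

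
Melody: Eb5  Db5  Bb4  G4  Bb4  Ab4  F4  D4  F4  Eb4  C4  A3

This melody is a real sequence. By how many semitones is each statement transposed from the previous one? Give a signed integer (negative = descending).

-5

With a 4-note motive the entries are Eb5, Bb4, F4, each down a 4th from the previous.
Eb5 to Bb4 spans -5 semitones.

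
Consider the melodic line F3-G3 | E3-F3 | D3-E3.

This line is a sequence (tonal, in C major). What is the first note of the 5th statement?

B2

Taking 2-note groups, the heads are F3, E3, D3: the pattern moves down a 2nd.
Continuing: C3 → B2. Statement 5 starts on B2.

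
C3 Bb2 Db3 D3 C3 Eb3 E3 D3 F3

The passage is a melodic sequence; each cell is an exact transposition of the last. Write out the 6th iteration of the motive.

Unit = 3 notes; the statements start on C3, D3, E3, moving up a 2nd each time.
Continuing the starts: F#3 → G#3 → A#3.
Statement 6 starts on A#3 and keeps the same exact contour: A#3 G#3 B3.

A#3 G#3 B3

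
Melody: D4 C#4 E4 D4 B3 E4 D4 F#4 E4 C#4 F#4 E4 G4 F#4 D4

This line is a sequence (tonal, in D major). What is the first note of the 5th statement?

The 5-note cells begin on D4, E4, F#4 — each up a 2nd from the last.
Extending the heads up a 2nd: G4 → A4.

A4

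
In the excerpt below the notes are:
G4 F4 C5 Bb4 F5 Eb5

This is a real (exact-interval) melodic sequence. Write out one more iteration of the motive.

With a 2-note motive the entries are G4, C5, F5, each up a 4th from the previous.
Statement 4 starts on Bb5 and keeps the same exact contour: Bb5 Ab5.

Bb5 Ab5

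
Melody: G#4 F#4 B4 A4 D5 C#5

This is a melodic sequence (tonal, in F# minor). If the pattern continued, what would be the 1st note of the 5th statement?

A5

Grouping in 2s, the 1st note of each cell is G#4, B4, D5.
Carrying that up a 3rd forward: F#5 → A5.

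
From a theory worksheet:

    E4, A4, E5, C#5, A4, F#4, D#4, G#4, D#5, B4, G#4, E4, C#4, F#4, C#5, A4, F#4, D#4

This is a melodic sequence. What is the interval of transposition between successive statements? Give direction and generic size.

With a 6-note motive the entries are E4, D#4, C#4, each down a 2nd from the previous.
From E4 to D#4: down a 2nd.

down a 2nd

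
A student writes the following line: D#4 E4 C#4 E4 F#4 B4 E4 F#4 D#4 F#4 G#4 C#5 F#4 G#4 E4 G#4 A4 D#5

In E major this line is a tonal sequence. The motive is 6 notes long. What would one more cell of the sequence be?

G#4 A4 F#4 A4 B4 E5

With a 6-note motive the entries are D#4, E4, F#4, each up a 2nd from the previous.
From G#4 the diatonic shape gives G#4 A4 F#4 A4 B4 E5.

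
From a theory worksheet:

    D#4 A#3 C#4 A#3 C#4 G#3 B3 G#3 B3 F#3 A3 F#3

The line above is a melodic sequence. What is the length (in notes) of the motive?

There are 12 notes; a 4-note unit gives 3 cells:
D#4 A#3 C#4 A#3 | C#4 G#3 B3 G#3 | B3 F#3 A3 F#3
Every group is a transposition down a 2nd of the one before; no shorter unit works.

4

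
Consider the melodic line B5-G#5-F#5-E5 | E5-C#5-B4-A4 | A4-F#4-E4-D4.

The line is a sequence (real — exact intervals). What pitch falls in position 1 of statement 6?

With 4-note cells, note 1 of each statement runs B5, E5, A4.
Extending down a 5th: D4 → G3 → C3.

C3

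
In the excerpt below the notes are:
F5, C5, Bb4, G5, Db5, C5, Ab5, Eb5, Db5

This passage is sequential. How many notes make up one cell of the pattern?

9 notes total. Splitting into 3 groups of 3:
F5 C5 Bb4 | G5 Db5 C5 | Ab5 Eb5 Db5
That's a consistent up a 2nd shift per cell, and no other grouping gives one.

3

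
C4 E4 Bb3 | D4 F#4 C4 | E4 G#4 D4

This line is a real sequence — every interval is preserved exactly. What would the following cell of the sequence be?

F#4 A#4 E4

With a 3-note motive the entries are C4, D4, E4, each up a 2nd from the previous.
From F#4 the exact shape gives F#4 A#4 E4.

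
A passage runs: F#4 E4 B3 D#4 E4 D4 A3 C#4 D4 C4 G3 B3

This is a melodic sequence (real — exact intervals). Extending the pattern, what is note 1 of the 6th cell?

Ab3

The unit is 4 notes. Position-1 pitches of the 3 shown cells: F#4, E4, D4.
Carrying that down a 2nd forward: C4 → Bb3 → Ab3.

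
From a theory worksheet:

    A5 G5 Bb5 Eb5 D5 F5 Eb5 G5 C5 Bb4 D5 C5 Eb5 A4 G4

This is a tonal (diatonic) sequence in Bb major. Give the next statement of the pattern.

The 5-note cells begin on A5, F5, D5 — each down a 3rd from the last.
From Bb4 the diatonic shape gives Bb4 A4 C5 F4 Eb4.

Bb4 A4 C5 F4 Eb4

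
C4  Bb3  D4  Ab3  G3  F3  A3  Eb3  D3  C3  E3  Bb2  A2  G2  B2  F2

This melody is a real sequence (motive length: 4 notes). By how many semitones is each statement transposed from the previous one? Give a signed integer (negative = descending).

-5

Unit = 4 notes; the statements start on C4, G3, D3, A2, moving down a 4th each time.
C4→G3 is 55 − 60 = -5 semitones.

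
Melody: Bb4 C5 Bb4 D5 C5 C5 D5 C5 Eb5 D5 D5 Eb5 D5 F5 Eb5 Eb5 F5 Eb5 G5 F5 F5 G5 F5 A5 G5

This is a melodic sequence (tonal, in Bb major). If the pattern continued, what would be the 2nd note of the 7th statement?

Bb5

Grouping in 5s, the 2nd note of each cell is C5, D5, Eb5, F5, G5.
Carrying that up a 2nd forward: A5 → Bb5.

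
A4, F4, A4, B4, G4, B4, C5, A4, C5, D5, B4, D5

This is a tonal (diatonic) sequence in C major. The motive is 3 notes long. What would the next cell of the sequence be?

The 3-note cells begin on A4, B4, C5, D5 — each up a 2nd from the last.
From E5 the diatonic shape gives E5 C5 E5.

E5 C5 E5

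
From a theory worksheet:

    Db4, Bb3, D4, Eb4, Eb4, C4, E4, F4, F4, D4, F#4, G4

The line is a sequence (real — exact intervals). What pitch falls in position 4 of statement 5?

B4

The unit is 4 notes. Position-4 pitches of the 3 shown cells: Eb4, F4, G4.
Each moves up a 2nd. Continuing: A4 → B4.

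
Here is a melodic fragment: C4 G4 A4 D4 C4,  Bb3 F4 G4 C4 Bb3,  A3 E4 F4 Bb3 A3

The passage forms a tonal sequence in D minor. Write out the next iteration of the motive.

G3 D4 E4 A3 G3

Taking 5-note groups, the heads are C4, Bb3, A3: the pattern moves down a 2nd.
Statement 4 starts on G3 and keeps the same diatonic contour: G3 D4 E4 A3 G3.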